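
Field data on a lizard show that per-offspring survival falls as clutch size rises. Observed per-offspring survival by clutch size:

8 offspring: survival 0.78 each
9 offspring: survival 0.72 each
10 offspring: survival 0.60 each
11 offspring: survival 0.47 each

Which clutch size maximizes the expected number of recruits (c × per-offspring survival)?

9

Expected recruits = c × s(c):
  c=8: 8 × 0.78 = 6.240
  c=9: 9 × 0.72 = 6.480
  c=10: 10 × 0.60 = 6.000
  c=11: 11 × 0.47 = 5.170
Maximum at c = 9 (6.480 recruits).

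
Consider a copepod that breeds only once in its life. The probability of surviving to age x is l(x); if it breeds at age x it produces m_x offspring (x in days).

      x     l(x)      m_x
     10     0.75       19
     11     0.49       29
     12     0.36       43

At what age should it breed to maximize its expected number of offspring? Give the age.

Expected offspring if breeding at age x = l(x) × m_x:
  age 10: 0.75 × 19 = 14.250
  age 11: 0.49 × 29 = 14.210
  age 12: 0.36 × 43 = 15.480
Maximum at age 12 (15.480).

12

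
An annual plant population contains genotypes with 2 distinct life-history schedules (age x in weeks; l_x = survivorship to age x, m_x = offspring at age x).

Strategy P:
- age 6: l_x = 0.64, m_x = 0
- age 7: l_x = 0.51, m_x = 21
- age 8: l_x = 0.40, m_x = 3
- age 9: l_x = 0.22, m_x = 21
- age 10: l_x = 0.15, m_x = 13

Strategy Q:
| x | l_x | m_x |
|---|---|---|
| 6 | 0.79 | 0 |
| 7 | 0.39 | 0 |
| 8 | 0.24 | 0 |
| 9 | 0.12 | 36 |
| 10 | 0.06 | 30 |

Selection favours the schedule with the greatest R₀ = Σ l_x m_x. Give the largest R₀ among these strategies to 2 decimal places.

Strategy P: R₀ = 0.64×0 + 0.51×21 + 0.40×3 + 0.22×21 + 0.15×13 = 18.4800
Strategy Q: R₀ = 0.79×0 + 0.39×0 + 0.24×0 + 0.12×36 + 0.06×30 = 6.1200
Highest R₀: strategy P with 18.4800.

18.48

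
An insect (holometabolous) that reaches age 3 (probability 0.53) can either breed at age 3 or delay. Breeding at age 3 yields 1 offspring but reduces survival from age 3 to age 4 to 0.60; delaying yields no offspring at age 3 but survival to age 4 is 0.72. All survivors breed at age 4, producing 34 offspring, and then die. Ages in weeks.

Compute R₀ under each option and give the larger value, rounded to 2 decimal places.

breed at age 3: R₀ = 0.53 × (1 + 0.60 × 34) = 0.53 × 21.4000 = 11.3420
delay to age 4: R₀ = 0.53 × (0.72 × 34) = 0.53 × 24.4800 = 12.9744
Higher: delay to age 4 (12.9744).

12.97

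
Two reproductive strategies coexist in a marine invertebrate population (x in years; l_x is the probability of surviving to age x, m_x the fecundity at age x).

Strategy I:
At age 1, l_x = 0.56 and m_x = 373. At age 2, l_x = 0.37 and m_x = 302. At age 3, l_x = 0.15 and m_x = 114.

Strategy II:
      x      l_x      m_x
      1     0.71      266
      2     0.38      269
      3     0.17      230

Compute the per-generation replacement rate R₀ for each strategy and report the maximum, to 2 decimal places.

337.72

Strategy I: R₀ = 0.56×373 + 0.37×302 + 0.15×114 = 337.7200
Strategy II: R₀ = 0.71×266 + 0.38×269 + 0.17×230 = 330.1800
Highest R₀: strategy I with 337.7200.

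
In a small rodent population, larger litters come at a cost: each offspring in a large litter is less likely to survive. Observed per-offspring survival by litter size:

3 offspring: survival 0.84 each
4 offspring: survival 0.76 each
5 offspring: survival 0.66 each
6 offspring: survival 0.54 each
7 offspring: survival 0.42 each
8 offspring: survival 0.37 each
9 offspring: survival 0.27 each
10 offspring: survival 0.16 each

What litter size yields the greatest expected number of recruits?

5

Expected recruits = c × s(c):
  c=3: 3 × 0.84 = 2.520
  c=4: 4 × 0.76 = 3.040
  c=5: 5 × 0.66 = 3.300
  c=6: 6 × 0.54 = 3.240
  c=7: 7 × 0.42 = 2.940
  c=8: 8 × 0.37 = 2.960
  c=9: 9 × 0.27 = 2.430
  c=10: 10 × 0.16 = 1.600
Maximum at c = 5 (3.300 recruits).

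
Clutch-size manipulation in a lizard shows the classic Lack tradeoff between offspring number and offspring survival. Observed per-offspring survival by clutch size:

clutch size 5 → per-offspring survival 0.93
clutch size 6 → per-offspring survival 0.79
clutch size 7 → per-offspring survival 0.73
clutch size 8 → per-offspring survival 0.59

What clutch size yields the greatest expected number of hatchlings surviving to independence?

7

Expected hatchlings surviving to independence = c × s(c):
  c=5: 5 × 0.93 = 4.650
  c=6: 6 × 0.79 = 4.740
  c=7: 7 × 0.73 = 5.110
  c=8: 8 × 0.59 = 4.720
Maximum at c = 7 (5.110 hatchlings surviving to independence).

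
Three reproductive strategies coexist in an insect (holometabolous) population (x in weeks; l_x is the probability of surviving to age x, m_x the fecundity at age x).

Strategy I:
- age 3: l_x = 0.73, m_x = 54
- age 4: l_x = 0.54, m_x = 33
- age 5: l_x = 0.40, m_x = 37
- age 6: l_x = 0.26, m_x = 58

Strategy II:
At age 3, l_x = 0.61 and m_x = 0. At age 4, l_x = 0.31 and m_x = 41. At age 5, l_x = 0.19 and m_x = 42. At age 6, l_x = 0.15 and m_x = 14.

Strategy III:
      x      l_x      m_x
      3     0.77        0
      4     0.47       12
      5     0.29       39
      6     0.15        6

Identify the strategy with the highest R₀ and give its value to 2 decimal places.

Strategy I: R₀ = 0.73×54 + 0.54×33 + 0.40×37 + 0.26×58 = 87.1200
Strategy II: R₀ = 0.61×0 + 0.31×41 + 0.19×42 + 0.15×14 = 22.7900
Strategy III: R₀ = 0.77×0 + 0.47×12 + 0.29×39 + 0.15×6 = 17.8500
Highest R₀: strategy I with 87.1200.

87.12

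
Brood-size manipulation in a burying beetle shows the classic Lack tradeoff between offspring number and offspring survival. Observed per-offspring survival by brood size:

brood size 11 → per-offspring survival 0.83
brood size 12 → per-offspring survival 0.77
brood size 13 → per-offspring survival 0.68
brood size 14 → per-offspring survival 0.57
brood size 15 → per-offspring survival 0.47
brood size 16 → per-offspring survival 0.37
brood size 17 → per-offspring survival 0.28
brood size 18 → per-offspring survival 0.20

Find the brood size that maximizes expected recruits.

12

Expected recruits = c × s(c):
  c=11: 11 × 0.83 = 9.130
  c=12: 12 × 0.77 = 9.240
  c=13: 13 × 0.68 = 8.840
  c=14: 14 × 0.57 = 7.980
  c=15: 15 × 0.47 = 7.050
  c=16: 16 × 0.37 = 5.920
  c=17: 17 × 0.28 = 4.760
  c=18: 18 × 0.20 = 3.600
Maximum at c = 12 (9.240 recruits).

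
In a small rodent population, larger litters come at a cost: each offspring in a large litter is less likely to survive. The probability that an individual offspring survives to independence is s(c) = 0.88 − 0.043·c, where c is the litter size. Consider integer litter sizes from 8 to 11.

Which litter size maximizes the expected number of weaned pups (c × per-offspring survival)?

10

Expected weaned pups = c × s(c):
  c=8: 8 × 0.536 = 4.288
  c=9: 9 × 0.493 = 4.437
  c=10: 10 × 0.450 = 4.500
  c=11: 11 × 0.407 = 4.477
Maximum at c = 10 (4.500 weaned pups).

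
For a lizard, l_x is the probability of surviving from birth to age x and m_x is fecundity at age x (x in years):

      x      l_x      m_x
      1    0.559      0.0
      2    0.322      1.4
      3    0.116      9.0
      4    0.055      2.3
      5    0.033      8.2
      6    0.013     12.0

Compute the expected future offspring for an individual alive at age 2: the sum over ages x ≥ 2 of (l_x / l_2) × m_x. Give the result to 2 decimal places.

l_2 = 0.322. Conditional survival from age 2 to x is l_x / l_2.
  x=2: (0.322/0.322) × 1.4 = 1.4000
  x=3: (0.116/0.322) × 9.0 = 3.2422
  x=4: (0.055/0.322) × 2.3 = 0.3929
  x=5: (0.033/0.322) × 8.2 = 0.8404
  x=6: (0.013/0.322) × 12.0 = 0.4845
Sum = 1.4000 + 3.2422 + 0.3929 + 0.8404 + 0.4845 = 6.3599

6.36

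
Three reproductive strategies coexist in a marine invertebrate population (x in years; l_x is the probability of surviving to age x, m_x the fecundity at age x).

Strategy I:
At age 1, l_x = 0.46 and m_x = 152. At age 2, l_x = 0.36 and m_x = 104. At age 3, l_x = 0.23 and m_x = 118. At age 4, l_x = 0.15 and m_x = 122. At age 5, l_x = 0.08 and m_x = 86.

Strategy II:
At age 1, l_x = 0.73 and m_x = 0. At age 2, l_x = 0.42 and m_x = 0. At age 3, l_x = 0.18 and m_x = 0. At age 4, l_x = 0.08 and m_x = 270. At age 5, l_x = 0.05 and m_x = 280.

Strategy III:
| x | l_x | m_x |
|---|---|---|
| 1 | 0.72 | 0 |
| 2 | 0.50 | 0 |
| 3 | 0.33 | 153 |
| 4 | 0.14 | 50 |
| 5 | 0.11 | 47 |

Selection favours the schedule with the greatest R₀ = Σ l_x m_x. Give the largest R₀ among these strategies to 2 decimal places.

Strategy I: R₀ = 0.46×152 + 0.36×104 + 0.23×118 + 0.15×122 + 0.08×86 = 159.6800
Strategy II: R₀ = 0.73×0 + 0.42×0 + 0.18×0 + 0.08×270 + 0.05×280 = 35.6000
Strategy III: R₀ = 0.72×0 + 0.50×0 + 0.33×153 + 0.14×50 + 0.11×47 = 62.6600
Highest R₀: strategy I with 159.6800.

159.68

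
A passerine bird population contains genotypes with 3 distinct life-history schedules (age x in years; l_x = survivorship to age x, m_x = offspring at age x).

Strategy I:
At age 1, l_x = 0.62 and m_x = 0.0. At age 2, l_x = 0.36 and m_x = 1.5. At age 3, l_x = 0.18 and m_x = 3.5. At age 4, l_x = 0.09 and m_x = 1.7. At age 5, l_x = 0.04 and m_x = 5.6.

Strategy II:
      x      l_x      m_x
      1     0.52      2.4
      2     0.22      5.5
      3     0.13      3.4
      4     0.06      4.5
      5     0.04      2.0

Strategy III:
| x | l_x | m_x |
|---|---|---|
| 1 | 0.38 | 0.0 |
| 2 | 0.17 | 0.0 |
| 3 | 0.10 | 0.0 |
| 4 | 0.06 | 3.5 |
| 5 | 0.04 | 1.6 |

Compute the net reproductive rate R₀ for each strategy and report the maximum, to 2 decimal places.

Strategy I: R₀ = 0.62×0.0 + 0.36×1.5 + 0.18×3.5 + 0.09×1.7 + 0.04×5.6 = 1.5470
Strategy II: R₀ = 0.52×2.4 + 0.22×5.5 + 0.13×3.4 + 0.06×4.5 + 0.04×2.0 = 3.2500
Strategy III: R₀ = 0.38×0.0 + 0.17×0.0 + 0.10×0.0 + 0.06×3.5 + 0.04×1.6 = 0.2740
Highest R₀: strategy II with 3.2500.

3.25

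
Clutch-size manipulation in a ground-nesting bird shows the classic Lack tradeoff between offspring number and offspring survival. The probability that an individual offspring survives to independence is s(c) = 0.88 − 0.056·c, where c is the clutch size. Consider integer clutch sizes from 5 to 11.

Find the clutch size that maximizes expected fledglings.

8

Expected fledglings = c × s(c):
  c=5: 5 × 0.600 = 3.000
  c=6: 6 × 0.544 = 3.264
  c=7: 7 × 0.488 = 3.416
  c=8: 8 × 0.432 = 3.456
  c=9: 9 × 0.376 = 3.384
  c=10: 10 × 0.320 = 3.200
  c=11: 11 × 0.264 = 2.904
Maximum at c = 8 (3.456 fledglings).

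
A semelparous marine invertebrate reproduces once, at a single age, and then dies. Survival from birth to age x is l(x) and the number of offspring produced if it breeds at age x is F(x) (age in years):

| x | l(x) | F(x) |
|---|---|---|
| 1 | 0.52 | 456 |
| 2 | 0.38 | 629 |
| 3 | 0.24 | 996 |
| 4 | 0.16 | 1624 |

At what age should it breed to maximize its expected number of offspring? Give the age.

4

Expected offspring if breeding at age x = l(x) × F(x):
  age 1: 0.52 × 456 = 237.120
  age 2: 0.38 × 629 = 239.020
  age 3: 0.24 × 996 = 239.040
  age 4: 0.16 × 1624 = 259.840
Maximum at age 4 (259.840).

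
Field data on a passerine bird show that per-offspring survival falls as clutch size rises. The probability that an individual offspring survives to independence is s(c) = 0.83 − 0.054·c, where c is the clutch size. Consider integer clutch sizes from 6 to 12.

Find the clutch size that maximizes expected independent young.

8

Expected independent young = c × s(c):
  c=6: 6 × 0.506 = 3.036
  c=7: 7 × 0.452 = 3.164
  c=8: 8 × 0.398 = 3.184
  c=9: 9 × 0.344 = 3.096
  c=10: 10 × 0.290 = 2.900
  c=11: 11 × 0.236 = 2.596
  c=12: 12 × 0.182 = 2.184
Maximum at c = 8 (3.184 independent young).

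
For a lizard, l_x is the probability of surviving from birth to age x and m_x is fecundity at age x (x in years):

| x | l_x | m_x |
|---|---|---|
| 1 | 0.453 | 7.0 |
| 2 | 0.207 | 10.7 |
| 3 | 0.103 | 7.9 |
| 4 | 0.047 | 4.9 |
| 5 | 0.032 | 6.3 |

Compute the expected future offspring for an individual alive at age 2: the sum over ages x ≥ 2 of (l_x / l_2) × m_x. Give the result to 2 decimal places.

16.72

l_2 = 0.207. Conditional survival from age 2 to x is l_x / l_2.
  x=2: (0.207/0.207) × 10.7 = 10.7000
  x=3: (0.103/0.207) × 7.9 = 3.9309
  x=4: (0.047/0.207) × 4.9 = 1.1126
  x=5: (0.032/0.207) × 6.3 = 0.9739
Sum = 10.7000 + 3.9309 + 1.1126 + 0.9739 = 16.7174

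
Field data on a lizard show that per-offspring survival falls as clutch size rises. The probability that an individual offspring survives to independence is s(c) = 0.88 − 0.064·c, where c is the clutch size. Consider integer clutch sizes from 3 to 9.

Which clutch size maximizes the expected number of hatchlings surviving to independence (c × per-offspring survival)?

7

Expected hatchlings surviving to independence = c × s(c):
  c=3: 3 × 0.688 = 2.064
  c=4: 4 × 0.624 = 2.496
  c=5: 5 × 0.560 = 2.800
  c=6: 6 × 0.496 = 2.976
  c=7: 7 × 0.432 = 3.024
  c=8: 8 × 0.368 = 2.944
  c=9: 9 × 0.304 = 2.736
Maximum at c = 7 (3.024 hatchlings surviving to independence).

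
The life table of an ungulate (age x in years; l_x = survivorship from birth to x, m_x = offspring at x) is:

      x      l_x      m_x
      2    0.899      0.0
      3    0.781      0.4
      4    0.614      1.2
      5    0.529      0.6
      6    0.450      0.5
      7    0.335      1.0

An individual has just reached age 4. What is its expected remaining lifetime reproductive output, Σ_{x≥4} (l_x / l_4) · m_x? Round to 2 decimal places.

l_4 = 0.614. Conditional survival from age 4 to x is l_x / l_4.
  x=4: (0.614/0.614) × 1.2 = 1.2000
  x=5: (0.529/0.614) × 0.6 = 0.5169
  x=6: (0.450/0.614) × 0.5 = 0.3664
  x=7: (0.335/0.614) × 1.0 = 0.5456
Sum = 1.2000 + 0.5169 + 0.3664 + 0.5456 = 2.6290

2.63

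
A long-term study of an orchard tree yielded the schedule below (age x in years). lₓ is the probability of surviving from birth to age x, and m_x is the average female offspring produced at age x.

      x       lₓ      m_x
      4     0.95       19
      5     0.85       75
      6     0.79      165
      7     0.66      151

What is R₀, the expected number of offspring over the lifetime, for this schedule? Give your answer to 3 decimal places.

R₀ = Σ lₓ m_x:
  age 4: 0.95 × 19 = 18.0500
  age 5: 0.85 × 75 = 63.7500
  age 6: 0.79 × 165 = 130.3500
  age 7: 0.66 × 151 = 99.6600
R₀ = 18.0500 + 63.7500 + 130.3500 + 99.6600 = 311.8100

311.810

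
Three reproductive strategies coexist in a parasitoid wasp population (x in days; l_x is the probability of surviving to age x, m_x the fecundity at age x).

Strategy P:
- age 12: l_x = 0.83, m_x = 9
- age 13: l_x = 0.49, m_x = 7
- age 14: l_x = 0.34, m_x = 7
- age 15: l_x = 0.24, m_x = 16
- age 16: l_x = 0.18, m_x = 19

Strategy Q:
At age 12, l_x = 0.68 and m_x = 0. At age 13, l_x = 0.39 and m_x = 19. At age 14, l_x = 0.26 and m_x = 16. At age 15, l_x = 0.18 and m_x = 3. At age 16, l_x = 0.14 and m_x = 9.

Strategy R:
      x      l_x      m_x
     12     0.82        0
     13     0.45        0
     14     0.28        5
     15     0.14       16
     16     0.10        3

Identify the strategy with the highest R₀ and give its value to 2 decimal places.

20.54

Strategy P: R₀ = 0.83×9 + 0.49×7 + 0.34×7 + 0.24×16 + 0.18×19 = 20.5400
Strategy Q: R₀ = 0.68×0 + 0.39×19 + 0.26×16 + 0.18×3 + 0.14×9 = 13.3700
Strategy R: R₀ = 0.82×0 + 0.45×0 + 0.28×5 + 0.14×16 + 0.10×3 = 3.9400
Highest R₀: strategy P with 20.5400.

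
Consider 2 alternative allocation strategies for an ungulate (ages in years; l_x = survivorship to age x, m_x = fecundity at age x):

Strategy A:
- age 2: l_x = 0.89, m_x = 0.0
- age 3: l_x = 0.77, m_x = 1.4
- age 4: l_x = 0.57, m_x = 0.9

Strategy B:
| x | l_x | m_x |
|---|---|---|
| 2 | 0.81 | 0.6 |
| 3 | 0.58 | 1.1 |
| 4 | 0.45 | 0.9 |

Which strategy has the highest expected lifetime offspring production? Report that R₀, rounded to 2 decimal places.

1.59

Strategy A: R₀ = 0.89×0.0 + 0.77×1.4 + 0.57×0.9 = 1.5910
Strategy B: R₀ = 0.81×0.6 + 0.58×1.1 + 0.45×0.9 = 1.5290
Highest R₀: strategy A with 1.5910.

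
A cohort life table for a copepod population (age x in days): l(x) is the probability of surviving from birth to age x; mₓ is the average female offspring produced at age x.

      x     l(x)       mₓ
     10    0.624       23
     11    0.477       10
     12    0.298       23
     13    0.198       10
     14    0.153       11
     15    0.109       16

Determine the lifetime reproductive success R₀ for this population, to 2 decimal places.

R₀ = Σ l(x) mₓ:
  age 10: 0.624 × 23 = 14.3520
  age 11: 0.477 × 10 = 4.7700
  age 12: 0.298 × 23 = 6.8540
  age 13: 0.198 × 10 = 1.9800
  age 14: 0.153 × 11 = 1.6830
  age 15: 0.109 × 16 = 1.7440
R₀ = 14.3520 + 4.7700 + 6.8540 + 1.9800 + 1.6830 + 1.7440 = 31.3830

31.38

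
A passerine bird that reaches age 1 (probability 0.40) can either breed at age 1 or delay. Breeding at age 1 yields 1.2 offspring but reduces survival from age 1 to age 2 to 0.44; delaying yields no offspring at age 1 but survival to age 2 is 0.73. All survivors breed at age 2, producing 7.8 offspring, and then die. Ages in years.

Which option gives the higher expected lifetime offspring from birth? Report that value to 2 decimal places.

breed at age 1: R₀ = 0.40 × (1.2 + 0.44 × 7.8) = 0.40 × 4.6320 = 1.8528
delay to age 2: R₀ = 0.40 × (0.73 × 7.8) = 0.40 × 5.6940 = 2.2776
Higher: delay to age 2 (2.2776).

2.28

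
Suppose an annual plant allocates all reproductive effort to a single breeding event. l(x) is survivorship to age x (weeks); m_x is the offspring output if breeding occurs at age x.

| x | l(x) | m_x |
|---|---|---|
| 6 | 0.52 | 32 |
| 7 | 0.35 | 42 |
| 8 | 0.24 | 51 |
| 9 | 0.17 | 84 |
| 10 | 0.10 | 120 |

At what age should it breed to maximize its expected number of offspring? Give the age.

6

Expected offspring if breeding at age x = l(x) × m_x:
  age 6: 0.52 × 32 = 16.640
  age 7: 0.35 × 42 = 14.700
  age 8: 0.24 × 51 = 12.240
  age 9: 0.17 × 84 = 14.280
  age 10: 0.10 × 120 = 12.000
Maximum at age 6 (16.640).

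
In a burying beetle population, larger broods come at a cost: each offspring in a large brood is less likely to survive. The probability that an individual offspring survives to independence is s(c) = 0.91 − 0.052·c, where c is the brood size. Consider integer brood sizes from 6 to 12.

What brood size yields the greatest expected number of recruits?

Expected recruits = c × s(c):
  c=6: 6 × 0.598 = 3.588
  c=7: 7 × 0.546 = 3.822
  c=8: 8 × 0.494 = 3.952
  c=9: 9 × 0.442 = 3.978
  c=10: 10 × 0.390 = 3.900
  c=11: 11 × 0.338 = 3.718
  c=12: 12 × 0.286 = 3.432
Maximum at c = 9 (3.978 recruits).

9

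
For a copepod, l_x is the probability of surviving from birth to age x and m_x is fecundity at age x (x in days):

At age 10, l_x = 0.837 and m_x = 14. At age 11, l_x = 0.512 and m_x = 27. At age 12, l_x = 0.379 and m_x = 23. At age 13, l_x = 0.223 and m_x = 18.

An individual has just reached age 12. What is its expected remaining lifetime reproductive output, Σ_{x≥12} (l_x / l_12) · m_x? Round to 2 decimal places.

33.59

l_12 = 0.379. Conditional survival from age 12 to x is l_x / l_12.
  x=12: (0.379/0.379) × 23 = 23.0000
  x=13: (0.223/0.379) × 18 = 10.5910
Sum = 23.0000 + 10.5910 = 33.5910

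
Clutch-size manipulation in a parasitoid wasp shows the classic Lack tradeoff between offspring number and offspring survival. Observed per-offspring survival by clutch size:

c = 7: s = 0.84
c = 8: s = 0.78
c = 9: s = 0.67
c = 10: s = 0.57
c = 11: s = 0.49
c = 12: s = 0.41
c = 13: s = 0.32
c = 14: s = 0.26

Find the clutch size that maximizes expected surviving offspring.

8

Expected surviving offspring = c × s(c):
  c=7: 7 × 0.84 = 5.880
  c=8: 8 × 0.78 = 6.240
  c=9: 9 × 0.67 = 6.030
  c=10: 10 × 0.57 = 5.700
  c=11: 11 × 0.49 = 5.390
  c=12: 12 × 0.41 = 4.920
  c=13: 13 × 0.32 = 4.160
  c=14: 14 × 0.26 = 3.640
Maximum at c = 8 (6.240 surviving offspring).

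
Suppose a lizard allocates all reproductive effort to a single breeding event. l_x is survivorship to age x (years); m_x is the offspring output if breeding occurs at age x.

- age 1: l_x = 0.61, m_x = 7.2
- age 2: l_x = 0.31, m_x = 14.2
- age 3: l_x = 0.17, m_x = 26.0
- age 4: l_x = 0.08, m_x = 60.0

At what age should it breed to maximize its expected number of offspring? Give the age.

Expected offspring if breeding at age x = l_x × m_x:
  age 1: 0.61 × 7.2 = 4.392
  age 2: 0.31 × 14.2 = 4.402
  age 3: 0.17 × 26.0 = 4.420
  age 4: 0.08 × 60.0 = 4.800
Maximum at age 4 (4.800).

4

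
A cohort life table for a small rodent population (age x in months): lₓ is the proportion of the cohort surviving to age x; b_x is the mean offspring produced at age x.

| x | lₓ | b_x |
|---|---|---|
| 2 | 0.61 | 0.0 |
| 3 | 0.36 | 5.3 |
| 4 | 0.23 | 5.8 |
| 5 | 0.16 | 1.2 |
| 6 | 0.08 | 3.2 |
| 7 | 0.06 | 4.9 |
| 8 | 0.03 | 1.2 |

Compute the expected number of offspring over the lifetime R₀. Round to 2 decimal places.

R₀ = Σ lₓ b_x:
  age 2: 0.61 × 0.0 = 0.0000
  age 3: 0.36 × 5.3 = 1.9080
  age 4: 0.23 × 5.8 = 1.3340
  age 5: 0.16 × 1.2 = 0.1920
  age 6: 0.08 × 3.2 = 0.2560
  age 7: 0.06 × 4.9 = 0.2940
  age 8: 0.03 × 1.2 = 0.0360
R₀ = 0.0000 + 1.9080 + 1.3340 + 0.1920 + 0.2560 + 0.2940 + 0.0360 = 4.0200

4.02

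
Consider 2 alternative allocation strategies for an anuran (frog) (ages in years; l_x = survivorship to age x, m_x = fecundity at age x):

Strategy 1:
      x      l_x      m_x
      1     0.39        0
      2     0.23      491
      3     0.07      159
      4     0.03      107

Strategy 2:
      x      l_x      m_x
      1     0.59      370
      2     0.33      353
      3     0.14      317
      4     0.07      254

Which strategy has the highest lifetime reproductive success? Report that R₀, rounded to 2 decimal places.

396.95

Strategy 1: R₀ = 0.39×0 + 0.23×491 + 0.07×159 + 0.03×107 = 127.2700
Strategy 2: R₀ = 0.59×370 + 0.33×353 + 0.14×317 + 0.07×254 = 396.9500
Highest R₀: strategy 2 with 396.9500.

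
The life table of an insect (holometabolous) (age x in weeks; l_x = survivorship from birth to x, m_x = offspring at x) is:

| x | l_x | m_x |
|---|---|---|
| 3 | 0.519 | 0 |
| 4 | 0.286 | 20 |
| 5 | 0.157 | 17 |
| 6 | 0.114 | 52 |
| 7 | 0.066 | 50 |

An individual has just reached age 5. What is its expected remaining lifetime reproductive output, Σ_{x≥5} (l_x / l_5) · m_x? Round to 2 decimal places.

l_5 = 0.157. Conditional survival from age 5 to x is l_x / l_5.
  x=5: (0.157/0.157) × 17 = 17.0000
  x=6: (0.114/0.157) × 52 = 37.7580
  x=7: (0.066/0.157) × 50 = 21.0191
Sum = 17.0000 + 37.7580 + 21.0191 = 75.7771

75.78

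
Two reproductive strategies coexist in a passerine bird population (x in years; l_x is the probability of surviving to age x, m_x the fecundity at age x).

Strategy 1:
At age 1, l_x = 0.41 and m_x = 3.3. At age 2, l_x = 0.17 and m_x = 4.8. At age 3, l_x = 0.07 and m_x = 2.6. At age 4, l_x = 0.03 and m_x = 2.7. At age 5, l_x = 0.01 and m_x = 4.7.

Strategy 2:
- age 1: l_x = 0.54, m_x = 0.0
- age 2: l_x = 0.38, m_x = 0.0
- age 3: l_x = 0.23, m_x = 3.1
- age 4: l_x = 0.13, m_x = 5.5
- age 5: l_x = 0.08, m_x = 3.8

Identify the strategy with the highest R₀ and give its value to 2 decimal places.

Strategy 1: R₀ = 0.41×3.3 + 0.17×4.8 + 0.07×2.6 + 0.03×2.7 + 0.01×4.7 = 2.4790
Strategy 2: R₀ = 0.54×0.0 + 0.38×0.0 + 0.23×3.1 + 0.13×5.5 + 0.08×3.8 = 1.7320
Highest R₀: strategy 1 with 2.4790.

2.48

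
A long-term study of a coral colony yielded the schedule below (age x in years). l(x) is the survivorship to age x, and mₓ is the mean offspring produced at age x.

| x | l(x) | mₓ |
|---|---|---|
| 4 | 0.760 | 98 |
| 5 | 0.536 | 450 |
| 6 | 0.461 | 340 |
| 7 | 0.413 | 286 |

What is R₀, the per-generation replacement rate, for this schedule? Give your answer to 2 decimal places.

590.54

R₀ = Σ l(x) mₓ:
  age 4: 0.760 × 98 = 74.4800
  age 5: 0.536 × 450 = 241.2000
  age 6: 0.461 × 340 = 156.7400
  age 7: 0.413 × 286 = 118.1180
R₀ = 74.4800 + 241.2000 + 156.7400 + 118.1180 = 590.5380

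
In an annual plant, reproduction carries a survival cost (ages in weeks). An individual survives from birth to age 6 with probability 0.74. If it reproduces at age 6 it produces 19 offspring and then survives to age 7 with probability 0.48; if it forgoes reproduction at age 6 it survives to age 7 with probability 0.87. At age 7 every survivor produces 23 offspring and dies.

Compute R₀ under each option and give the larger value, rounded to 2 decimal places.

breed at age 6: R₀ = 0.74 × (19 + 0.48 × 23) = 0.74 × 30.0400 = 22.2296
delay to age 7: R₀ = 0.74 × (0.87 × 23) = 0.74 × 20.0100 = 14.8074
Higher: breed at age 6 (22.2296).

22.23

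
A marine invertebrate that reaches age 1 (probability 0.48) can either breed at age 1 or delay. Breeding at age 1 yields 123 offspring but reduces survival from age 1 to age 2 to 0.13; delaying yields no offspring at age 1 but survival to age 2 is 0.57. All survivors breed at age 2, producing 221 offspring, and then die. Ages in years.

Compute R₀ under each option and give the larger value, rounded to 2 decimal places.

breed at age 1: R₀ = 0.48 × (123 + 0.13 × 221) = 0.48 × 151.7300 = 72.8304
delay to age 2: R₀ = 0.48 × (0.57 × 221) = 0.48 × 125.9700 = 60.4656
Higher: breed at age 1 (72.8304).

72.83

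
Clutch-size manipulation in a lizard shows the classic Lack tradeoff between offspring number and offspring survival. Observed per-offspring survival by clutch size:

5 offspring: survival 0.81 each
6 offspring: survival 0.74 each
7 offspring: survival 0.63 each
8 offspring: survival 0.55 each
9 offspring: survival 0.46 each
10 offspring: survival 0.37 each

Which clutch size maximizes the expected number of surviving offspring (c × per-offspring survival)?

Expected surviving offspring = c × s(c):
  c=5: 5 × 0.81 = 4.050
  c=6: 6 × 0.74 = 4.440
  c=7: 7 × 0.63 = 4.410
  c=8: 8 × 0.55 = 4.400
  c=9: 9 × 0.46 = 4.140
  c=10: 10 × 0.37 = 3.700
Maximum at c = 6 (4.440 surviving offspring).

6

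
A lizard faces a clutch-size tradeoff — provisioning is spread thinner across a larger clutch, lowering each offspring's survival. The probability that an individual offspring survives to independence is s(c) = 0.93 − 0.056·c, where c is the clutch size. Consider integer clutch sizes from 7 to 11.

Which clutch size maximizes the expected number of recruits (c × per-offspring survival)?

Expected recruits = c × s(c):
  c=7: 7 × 0.538 = 3.766
  c=8: 8 × 0.482 = 3.856
  c=9: 9 × 0.426 = 3.834
  c=10: 10 × 0.370 = 3.700
  c=11: 11 × 0.314 = 3.454
Maximum at c = 8 (3.856 recruits).

8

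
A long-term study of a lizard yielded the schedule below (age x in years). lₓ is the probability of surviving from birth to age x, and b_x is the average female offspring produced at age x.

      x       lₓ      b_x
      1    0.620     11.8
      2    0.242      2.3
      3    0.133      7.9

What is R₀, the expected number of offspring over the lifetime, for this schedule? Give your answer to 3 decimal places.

R₀ = Σ lₓ b_x:
  age 1: 0.620 × 11.8 = 7.3160
  age 2: 0.242 × 2.3 = 0.5566
  age 3: 0.133 × 7.9 = 1.0507
R₀ = 7.3160 + 0.5566 + 1.0507 = 8.9233

8.923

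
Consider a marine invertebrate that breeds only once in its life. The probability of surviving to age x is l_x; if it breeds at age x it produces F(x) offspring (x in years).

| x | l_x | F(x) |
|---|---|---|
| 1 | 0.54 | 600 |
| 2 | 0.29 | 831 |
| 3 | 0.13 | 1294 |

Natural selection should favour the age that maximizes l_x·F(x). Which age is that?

Expected offspring if breeding at age x = l_x × F(x):
  age 1: 0.54 × 600 = 324.000
  age 2: 0.29 × 831 = 240.990
  age 3: 0.13 × 1294 = 168.220
Maximum at age 1 (324.000).

1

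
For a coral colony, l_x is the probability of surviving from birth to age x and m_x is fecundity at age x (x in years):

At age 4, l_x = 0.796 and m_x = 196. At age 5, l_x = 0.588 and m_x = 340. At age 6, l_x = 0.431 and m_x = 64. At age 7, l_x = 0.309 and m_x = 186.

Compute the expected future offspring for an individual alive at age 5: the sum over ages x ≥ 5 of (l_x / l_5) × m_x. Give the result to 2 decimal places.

484.66

l_5 = 0.588. Conditional survival from age 5 to x is l_x / l_5.
  x=5: (0.588/0.588) × 340 = 340.0000
  x=6: (0.431/0.588) × 64 = 46.9116
  x=7: (0.309/0.588) × 186 = 97.7449
Sum = 340.0000 + 46.9116 + 97.7449 = 484.6565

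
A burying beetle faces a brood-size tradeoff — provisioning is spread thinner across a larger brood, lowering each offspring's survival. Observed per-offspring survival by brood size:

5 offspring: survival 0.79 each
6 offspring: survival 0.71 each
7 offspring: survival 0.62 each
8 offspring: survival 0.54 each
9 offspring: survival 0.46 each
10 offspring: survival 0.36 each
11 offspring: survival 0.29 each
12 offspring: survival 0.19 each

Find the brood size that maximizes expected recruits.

7

Expected recruits = c × s(c):
  c=5: 5 × 0.79 = 3.950
  c=6: 6 × 0.71 = 4.260
  c=7: 7 × 0.62 = 4.340
  c=8: 8 × 0.54 = 4.320
  c=9: 9 × 0.46 = 4.140
  c=10: 10 × 0.36 = 3.600
  c=11: 11 × 0.29 = 3.190
  c=12: 12 × 0.19 = 2.280
Maximum at c = 7 (4.340 recruits).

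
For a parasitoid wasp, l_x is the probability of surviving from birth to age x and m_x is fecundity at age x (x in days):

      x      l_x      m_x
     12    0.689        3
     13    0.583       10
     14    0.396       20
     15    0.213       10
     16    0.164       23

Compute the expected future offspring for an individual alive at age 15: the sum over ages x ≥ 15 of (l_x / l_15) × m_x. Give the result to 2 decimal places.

27.71

l_15 = 0.213. Conditional survival from age 15 to x is l_x / l_15.
  x=15: (0.213/0.213) × 10 = 10.0000
  x=16: (0.164/0.213) × 23 = 17.7089
Sum = 10.0000 + 17.7089 = 27.7089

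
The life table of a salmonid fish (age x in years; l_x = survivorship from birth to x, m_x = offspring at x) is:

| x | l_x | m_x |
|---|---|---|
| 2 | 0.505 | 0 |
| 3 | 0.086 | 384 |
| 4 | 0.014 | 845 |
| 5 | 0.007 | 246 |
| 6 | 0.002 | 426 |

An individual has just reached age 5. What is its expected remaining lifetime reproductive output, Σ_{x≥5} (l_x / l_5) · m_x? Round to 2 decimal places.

l_5 = 0.007. Conditional survival from age 5 to x is l_x / l_5.
  x=5: (0.007/0.007) × 246 = 246.0000
  x=6: (0.002/0.007) × 426 = 121.7143
Sum = 246.0000 + 121.7143 = 367.7143

367.71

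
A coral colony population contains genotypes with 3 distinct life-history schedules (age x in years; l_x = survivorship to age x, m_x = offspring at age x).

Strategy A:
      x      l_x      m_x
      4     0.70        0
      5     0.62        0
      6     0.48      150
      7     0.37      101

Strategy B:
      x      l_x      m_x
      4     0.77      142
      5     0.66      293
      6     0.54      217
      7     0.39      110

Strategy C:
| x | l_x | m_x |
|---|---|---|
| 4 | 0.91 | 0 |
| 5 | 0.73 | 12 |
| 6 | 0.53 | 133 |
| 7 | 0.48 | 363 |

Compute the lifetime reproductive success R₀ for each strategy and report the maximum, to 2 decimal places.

Strategy A: R₀ = 0.70×0 + 0.62×0 + 0.48×150 + 0.37×101 = 109.3700
Strategy B: R₀ = 0.77×142 + 0.66×293 + 0.54×217 + 0.39×110 = 462.8000
Strategy C: R₀ = 0.91×0 + 0.73×12 + 0.53×133 + 0.48×363 = 253.4900
Highest R₀: strategy B with 462.8000.

462.80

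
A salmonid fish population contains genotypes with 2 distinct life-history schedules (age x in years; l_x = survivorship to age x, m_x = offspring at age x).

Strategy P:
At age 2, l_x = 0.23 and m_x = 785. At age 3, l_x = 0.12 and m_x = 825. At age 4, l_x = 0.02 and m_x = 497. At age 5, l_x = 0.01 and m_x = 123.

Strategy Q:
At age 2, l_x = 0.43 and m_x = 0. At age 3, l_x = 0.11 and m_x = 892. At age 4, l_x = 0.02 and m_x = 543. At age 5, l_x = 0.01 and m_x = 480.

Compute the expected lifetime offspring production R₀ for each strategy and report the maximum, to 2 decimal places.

Strategy P: R₀ = 0.23×785 + 0.12×825 + 0.02×497 + 0.01×123 = 290.7200
Strategy Q: R₀ = 0.43×0 + 0.11×892 + 0.02×543 + 0.01×480 = 113.7800
Highest R₀: strategy P with 290.7200.

290.72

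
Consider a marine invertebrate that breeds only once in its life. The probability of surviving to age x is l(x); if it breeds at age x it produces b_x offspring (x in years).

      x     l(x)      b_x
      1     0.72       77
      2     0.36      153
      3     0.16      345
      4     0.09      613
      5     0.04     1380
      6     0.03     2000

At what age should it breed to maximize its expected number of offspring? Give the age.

6

Expected offspring if breeding at age x = l(x) × b_x:
  age 1: 0.72 × 77 = 55.440
  age 2: 0.36 × 153 = 55.080
  age 3: 0.16 × 345 = 55.200
  age 4: 0.09 × 613 = 55.170
  age 5: 0.04 × 1380 = 55.200
  age 6: 0.03 × 2000 = 60.000
Maximum at age 6 (60.000).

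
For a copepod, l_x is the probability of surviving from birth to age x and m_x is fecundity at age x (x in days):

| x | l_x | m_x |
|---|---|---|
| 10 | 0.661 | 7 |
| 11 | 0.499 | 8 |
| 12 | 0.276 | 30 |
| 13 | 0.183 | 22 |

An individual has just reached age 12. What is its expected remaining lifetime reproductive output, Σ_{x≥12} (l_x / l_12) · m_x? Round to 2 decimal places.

l_12 = 0.276. Conditional survival from age 12 to x is l_x / l_12.
  x=12: (0.276/0.276) × 30 = 30.0000
  x=13: (0.183/0.276) × 22 = 14.5870
Sum = 30.0000 + 14.5870 = 44.5870

44.59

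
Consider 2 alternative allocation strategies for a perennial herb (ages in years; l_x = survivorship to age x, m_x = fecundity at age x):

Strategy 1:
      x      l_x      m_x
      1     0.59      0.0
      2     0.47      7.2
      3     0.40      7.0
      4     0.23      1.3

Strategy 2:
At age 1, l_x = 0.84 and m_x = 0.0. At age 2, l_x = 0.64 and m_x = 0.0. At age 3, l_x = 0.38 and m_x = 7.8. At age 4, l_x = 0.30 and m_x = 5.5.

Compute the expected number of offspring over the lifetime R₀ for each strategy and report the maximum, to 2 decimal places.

Strategy 1: R₀ = 0.59×0.0 + 0.47×7.2 + 0.40×7.0 + 0.23×1.3 = 6.4830
Strategy 2: R₀ = 0.84×0.0 + 0.64×0.0 + 0.38×7.8 + 0.30×5.5 = 4.6140
Highest R₀: strategy 1 with 6.4830.

6.48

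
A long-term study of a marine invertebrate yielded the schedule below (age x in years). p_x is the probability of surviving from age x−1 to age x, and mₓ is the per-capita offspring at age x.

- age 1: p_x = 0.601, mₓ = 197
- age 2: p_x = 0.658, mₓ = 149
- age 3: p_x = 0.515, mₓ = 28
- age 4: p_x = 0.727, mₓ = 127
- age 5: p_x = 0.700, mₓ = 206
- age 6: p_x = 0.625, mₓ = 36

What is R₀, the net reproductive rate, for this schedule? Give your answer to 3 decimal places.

Survivorship from birth: l_x = p_1·p_2·…·p_x.
  l_1 = 0.60100
  l_2 = 0.39546
  l_3 = 0.20366
  l_4 = 0.14806
  l_5 = 0.10364
  l_6 = 0.06478
R₀ = Σ l_x mₓ:
  age 1: 0.60100 × 197 = 118.3970
  age 2: 0.39546 × 149 = 58.9235
  age 3: 0.20366 × 28 = 5.7025
  age 4: 0.14806 × 127 = 18.8036
  age 5: 0.10364 × 206 = 21.3498
  age 6: 0.06478 × 36 = 2.3321
R₀ = 118.3970 + 58.9235 + 5.7025 + 18.8036 + 21.3498 + 2.3321 = 225.5086

225.509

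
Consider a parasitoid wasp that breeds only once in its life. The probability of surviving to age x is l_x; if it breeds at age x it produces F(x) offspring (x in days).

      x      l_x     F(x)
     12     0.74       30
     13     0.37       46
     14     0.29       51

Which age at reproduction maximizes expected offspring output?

12

Expected offspring if breeding at age x = l_x × F(x):
  age 12: 0.74 × 30 = 22.200
  age 13: 0.37 × 46 = 17.020
  age 14: 0.29 × 51 = 14.790
Maximum at age 12 (22.200).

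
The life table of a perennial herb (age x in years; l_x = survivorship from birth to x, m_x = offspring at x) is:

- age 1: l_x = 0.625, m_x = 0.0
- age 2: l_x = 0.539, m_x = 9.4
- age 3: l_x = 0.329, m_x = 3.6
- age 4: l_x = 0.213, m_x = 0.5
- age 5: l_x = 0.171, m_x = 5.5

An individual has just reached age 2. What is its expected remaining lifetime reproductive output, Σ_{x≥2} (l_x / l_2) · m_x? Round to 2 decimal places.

l_2 = 0.539. Conditional survival from age 2 to x is l_x / l_2.
  x=2: (0.539/0.539) × 9.4 = 9.4000
  x=3: (0.329/0.539) × 3.6 = 2.1974
  x=4: (0.213/0.539) × 0.5 = 0.1976
  x=5: (0.171/0.539) × 5.5 = 1.7449
Sum = 9.4000 + 2.1974 + 0.1976 + 1.7449 = 13.5399

13.54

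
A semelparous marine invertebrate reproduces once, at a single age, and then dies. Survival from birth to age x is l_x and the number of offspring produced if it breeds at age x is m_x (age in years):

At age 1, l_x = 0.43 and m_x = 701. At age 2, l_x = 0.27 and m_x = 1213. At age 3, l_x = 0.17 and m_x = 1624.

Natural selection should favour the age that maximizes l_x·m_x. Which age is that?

Expected offspring if breeding at age x = l_x × m_x:
  age 1: 0.43 × 701 = 301.430
  age 2: 0.27 × 1213 = 327.510
  age 3: 0.17 × 1624 = 276.080
Maximum at age 2 (327.510).

2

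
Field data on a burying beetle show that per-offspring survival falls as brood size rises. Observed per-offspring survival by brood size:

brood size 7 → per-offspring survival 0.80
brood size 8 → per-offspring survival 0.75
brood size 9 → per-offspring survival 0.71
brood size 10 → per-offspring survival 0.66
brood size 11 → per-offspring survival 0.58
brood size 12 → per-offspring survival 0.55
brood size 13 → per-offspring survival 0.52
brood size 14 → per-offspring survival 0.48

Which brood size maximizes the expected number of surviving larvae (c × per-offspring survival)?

Expected surviving larvae = c × s(c):
  c=7: 7 × 0.80 = 5.600
  c=8: 8 × 0.75 = 6.000
  c=9: 9 × 0.71 = 6.390
  c=10: 10 × 0.66 = 6.600
  c=11: 11 × 0.58 = 6.380
  c=12: 12 × 0.55 = 6.600
  c=13: 13 × 0.52 = 6.760
  c=14: 14 × 0.48 = 6.720
Maximum at c = 13 (6.760 surviving larvae).

13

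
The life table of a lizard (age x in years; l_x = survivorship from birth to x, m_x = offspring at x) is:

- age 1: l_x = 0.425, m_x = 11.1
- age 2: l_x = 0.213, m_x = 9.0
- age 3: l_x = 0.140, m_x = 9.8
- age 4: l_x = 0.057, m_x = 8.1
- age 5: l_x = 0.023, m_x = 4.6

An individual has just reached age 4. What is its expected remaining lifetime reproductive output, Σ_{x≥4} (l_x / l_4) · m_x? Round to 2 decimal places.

9.96

l_4 = 0.057. Conditional survival from age 4 to x is l_x / l_4.
  x=4: (0.057/0.057) × 8.1 = 8.1000
  x=5: (0.023/0.057) × 4.6 = 1.8561
Sum = 8.1000 + 1.8561 = 9.9561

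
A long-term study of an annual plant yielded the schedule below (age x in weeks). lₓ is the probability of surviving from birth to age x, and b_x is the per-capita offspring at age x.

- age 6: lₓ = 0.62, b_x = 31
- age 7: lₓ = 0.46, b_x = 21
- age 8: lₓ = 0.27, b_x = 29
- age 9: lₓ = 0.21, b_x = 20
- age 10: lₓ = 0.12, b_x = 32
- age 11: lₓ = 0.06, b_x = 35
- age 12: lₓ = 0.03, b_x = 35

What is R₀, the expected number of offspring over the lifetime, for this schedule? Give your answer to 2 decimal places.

R₀ = Σ lₓ b_x:
  age 6: 0.62 × 31 = 19.2200
  age 7: 0.46 × 21 = 9.6600
  age 8: 0.27 × 29 = 7.8300
  age 9: 0.21 × 20 = 4.2000
  age 10: 0.12 × 32 = 3.8400
  age 11: 0.06 × 35 = 2.1000
  age 12: 0.03 × 35 = 1.0500
R₀ = 19.2200 + 9.6600 + 7.8300 + 4.2000 + 3.8400 + 2.1000 + 1.0500 = 47.9000

47.90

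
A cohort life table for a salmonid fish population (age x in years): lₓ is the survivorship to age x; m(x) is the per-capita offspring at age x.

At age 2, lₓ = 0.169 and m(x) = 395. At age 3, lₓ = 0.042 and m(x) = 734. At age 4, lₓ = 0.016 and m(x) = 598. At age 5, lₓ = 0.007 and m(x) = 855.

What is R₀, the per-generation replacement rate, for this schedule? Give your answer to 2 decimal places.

113.14

R₀ = Σ lₓ m(x):
  age 2: 0.169 × 395 = 66.7550
  age 3: 0.042 × 734 = 30.8280
  age 4: 0.016 × 598 = 9.5680
  age 5: 0.007 × 855 = 5.9850
R₀ = 66.7550 + 30.8280 + 9.5680 + 5.9850 = 113.1360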